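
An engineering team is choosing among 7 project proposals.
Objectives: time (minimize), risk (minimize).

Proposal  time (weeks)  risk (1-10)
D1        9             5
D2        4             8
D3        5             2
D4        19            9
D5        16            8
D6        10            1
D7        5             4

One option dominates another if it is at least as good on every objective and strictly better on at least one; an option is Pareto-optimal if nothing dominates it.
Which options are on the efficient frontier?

D1: dominated by D3 (time 5≤9, risk 2≤5).
D2: not dominated (best time).
D3: not dominated.
D4: dominated by D1 (time 9≤19, risk 5≤9).
D5: dominated by D1 (time 9≤16, risk 5≤8).
D6: not dominated (best risk).
D7: dominated by D3 (time 5≤5, risk 2≤4).

D2, D3, D6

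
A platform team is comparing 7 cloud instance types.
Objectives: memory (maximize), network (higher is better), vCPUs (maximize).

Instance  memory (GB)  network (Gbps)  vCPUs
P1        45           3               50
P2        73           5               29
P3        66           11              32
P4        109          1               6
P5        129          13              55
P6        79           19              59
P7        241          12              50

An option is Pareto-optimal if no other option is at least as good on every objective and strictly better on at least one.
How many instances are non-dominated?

3

P1: dominated by P5 (memory 129≥45, network 13≥3, vCPUs 55≥50).
P2: dominated by P5 (memory 129≥73, network 13≥5, vCPUs 55≥29).
P3: dominated by P5 (memory 129≥66, network 13≥11, vCPUs 55≥32).
P4: dominated by P5 (memory 129≥109, network 13≥1, vCPUs 55≥6).
P5: not dominated.
P6: not dominated (best network).
P7: not dominated (best memory).
Pareto-optimal: P5, P6, P7 → 3.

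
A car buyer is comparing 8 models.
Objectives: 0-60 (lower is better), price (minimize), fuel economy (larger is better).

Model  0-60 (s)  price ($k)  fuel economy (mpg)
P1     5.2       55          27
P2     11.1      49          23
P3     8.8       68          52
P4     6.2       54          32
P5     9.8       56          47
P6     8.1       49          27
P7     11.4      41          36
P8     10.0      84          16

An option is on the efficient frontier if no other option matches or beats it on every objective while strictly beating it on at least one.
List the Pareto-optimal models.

P1: not dominated (best 0-60).
P2: dominated by P6 (0-60 8.1≤11.1, price 49≤49, fuel economy 27≥23).
P3: not dominated (best fuel economy).
P4: not dominated.
P5: not dominated.
P6: not dominated.
P7: not dominated (best price).
P8: dominated by P1 (0-60 5.2≤10.0, price 55≤84, fuel economy 27≥16).

P1, P3, P4, P5, P6, P7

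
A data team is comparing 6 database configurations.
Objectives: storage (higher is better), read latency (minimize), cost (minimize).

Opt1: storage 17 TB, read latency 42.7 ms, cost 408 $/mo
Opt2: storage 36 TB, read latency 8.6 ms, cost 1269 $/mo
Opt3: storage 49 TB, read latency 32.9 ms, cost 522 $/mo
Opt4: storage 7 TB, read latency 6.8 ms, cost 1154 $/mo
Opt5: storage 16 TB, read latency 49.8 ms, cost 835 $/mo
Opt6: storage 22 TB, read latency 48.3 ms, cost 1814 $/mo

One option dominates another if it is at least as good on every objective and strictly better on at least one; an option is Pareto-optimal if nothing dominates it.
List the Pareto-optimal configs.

Opt1, Opt2, Opt3, Opt4

Opt1: not dominated (best cost).
Opt2: not dominated.
Opt3: not dominated (best storage).
Opt4: not dominated (best read latency).
Opt5: dominated by Opt1 (storage 17≥16, read latency 42.7≤49.8, cost 408≤835).
Opt6: dominated by Opt2 (storage 36≥22, read latency 8.6≤48.3, cost 1269≤1814).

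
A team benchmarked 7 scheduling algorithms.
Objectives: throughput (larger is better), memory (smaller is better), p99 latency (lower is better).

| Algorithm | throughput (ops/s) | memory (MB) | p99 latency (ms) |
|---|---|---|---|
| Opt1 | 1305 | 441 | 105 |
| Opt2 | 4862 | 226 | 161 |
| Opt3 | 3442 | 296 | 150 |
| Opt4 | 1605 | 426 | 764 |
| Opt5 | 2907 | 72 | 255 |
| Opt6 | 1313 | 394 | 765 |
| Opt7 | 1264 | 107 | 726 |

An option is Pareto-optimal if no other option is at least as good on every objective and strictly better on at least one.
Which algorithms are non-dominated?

Opt1, Opt2, Opt3, Opt5

Opt1: not dominated (best p99 latency).
Opt2: not dominated (best throughput).
Opt3: not dominated.
Opt4: dominated by Opt2 (throughput 4862≥1605, memory 226≤426, p99 latency 161≤764).
Opt5: not dominated (best memory).
Opt6: dominated by Opt2 (throughput 4862≥1313, memory 226≤394, p99 latency 161≤765).
Opt7: dominated by Opt5 (throughput 2907≥1264, memory 72≤107, p99 latency 255≤726).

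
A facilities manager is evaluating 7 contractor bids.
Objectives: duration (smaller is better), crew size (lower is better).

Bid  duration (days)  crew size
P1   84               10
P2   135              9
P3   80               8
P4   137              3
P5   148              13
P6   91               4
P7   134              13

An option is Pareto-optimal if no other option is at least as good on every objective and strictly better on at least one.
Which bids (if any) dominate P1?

P3: duration 80≤84, crew size 8≤10 — dominates P1.
Others (P2, P4, P5, P6, P7) are each worse than P1 on at least one objective.

P3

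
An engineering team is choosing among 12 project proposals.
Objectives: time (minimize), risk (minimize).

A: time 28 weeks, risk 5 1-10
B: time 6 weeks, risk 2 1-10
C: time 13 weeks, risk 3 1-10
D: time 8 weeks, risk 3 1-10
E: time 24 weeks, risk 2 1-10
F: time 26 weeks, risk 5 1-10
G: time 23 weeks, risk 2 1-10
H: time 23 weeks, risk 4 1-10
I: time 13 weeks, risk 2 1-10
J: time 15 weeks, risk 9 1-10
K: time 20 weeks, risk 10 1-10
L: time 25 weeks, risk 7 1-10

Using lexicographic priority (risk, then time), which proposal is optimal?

B

First minimize risk: best is 2, kept {B, E, G, I}.
Then minimize time: best is 6, kept {B}.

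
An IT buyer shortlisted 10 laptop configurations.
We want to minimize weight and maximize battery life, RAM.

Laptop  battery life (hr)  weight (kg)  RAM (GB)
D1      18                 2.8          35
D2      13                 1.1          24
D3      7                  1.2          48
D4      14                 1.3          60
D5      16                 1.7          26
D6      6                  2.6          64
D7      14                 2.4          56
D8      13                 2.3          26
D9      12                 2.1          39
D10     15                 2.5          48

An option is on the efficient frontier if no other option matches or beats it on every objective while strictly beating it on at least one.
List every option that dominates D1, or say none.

D2: worse on battery life (13 vs 18).
D3: worse on battery life (7 vs 18).
D4: worse on battery life (14 vs 18).
D5: worse on battery life (16 vs 18).
D6: worse on battery life (6 vs 18).
D7: worse on battery life (14 vs 18).
D8: worse on battery life (13 vs 18).
D9: worse on battery life (12 vs 18).
D10: worse on battery life (15 vs 18).
No option dominates D1.

none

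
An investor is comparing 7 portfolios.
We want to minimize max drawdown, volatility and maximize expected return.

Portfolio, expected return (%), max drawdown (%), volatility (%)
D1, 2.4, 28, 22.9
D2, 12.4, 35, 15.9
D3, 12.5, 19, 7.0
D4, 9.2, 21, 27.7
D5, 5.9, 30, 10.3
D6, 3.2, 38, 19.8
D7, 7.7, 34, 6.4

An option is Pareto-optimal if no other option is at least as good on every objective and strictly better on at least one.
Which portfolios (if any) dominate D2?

D3

D3: expected return 12.5≥12.4, max drawdown 19≤35, volatility 7.0≤15.9 — dominates D2.
Others (D1, D4, D5, D6, D7) are each worse than D2 on at least one objective.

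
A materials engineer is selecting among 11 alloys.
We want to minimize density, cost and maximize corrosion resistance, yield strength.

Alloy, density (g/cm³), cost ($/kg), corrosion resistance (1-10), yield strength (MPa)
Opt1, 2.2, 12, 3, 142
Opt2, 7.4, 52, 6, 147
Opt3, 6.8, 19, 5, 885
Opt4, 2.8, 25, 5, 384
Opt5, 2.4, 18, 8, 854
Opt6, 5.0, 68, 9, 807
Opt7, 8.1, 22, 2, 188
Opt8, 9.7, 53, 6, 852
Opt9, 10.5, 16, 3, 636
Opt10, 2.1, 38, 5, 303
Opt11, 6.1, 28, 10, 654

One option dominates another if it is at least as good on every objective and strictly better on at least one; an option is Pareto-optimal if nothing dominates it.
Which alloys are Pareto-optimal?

Opt1, Opt3, Opt5, Opt6, Opt9, Opt10, Opt11

Opt1: not dominated (best cost).
Opt2: dominated by Opt5 (density 2.4≤7.4, cost 18≤52, corrosion resistance 8≥6, yield strength 854≥147).
Opt3: not dominated (best yield strength).
Opt4: dominated by Opt5 (density 2.4≤2.8, cost 18≤25, corrosion resistance 8≥5, yield strength 854≥384).
Opt5: not dominated.
Opt6: not dominated.
Opt7: dominated by Opt3 (density 6.8≤8.1, cost 19≤22, corrosion resistance 5≥2, yield strength 885≥188).
Opt8: dominated by Opt5 (density 2.4≤9.7, cost 18≤53, corrosion resistance 8≥6, yield strength 854≥852).
Opt9: not dominated.
Opt10: not dominated (best density).
Opt11: not dominated (best corrosion resistance).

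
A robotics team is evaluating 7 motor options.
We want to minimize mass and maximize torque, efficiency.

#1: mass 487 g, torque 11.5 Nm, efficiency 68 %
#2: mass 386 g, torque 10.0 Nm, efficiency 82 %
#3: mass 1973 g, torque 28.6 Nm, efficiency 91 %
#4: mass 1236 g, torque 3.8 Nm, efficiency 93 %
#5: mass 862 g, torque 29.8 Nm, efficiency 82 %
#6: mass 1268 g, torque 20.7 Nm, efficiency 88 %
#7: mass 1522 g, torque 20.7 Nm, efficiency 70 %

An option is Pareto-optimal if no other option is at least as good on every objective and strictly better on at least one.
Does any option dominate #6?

#1: worse on torque (11.5 vs 20.7).
#2: worse on torque (10.0 vs 20.7).
#3: worse on mass (1973 vs 1268).
#4: worse on torque (3.8 vs 20.7).
#5: worse on efficiency (82 vs 88).
#7: worse on mass (1522 vs 1268).
No option is at least as good as #6 on every objective and strictly better on one.

No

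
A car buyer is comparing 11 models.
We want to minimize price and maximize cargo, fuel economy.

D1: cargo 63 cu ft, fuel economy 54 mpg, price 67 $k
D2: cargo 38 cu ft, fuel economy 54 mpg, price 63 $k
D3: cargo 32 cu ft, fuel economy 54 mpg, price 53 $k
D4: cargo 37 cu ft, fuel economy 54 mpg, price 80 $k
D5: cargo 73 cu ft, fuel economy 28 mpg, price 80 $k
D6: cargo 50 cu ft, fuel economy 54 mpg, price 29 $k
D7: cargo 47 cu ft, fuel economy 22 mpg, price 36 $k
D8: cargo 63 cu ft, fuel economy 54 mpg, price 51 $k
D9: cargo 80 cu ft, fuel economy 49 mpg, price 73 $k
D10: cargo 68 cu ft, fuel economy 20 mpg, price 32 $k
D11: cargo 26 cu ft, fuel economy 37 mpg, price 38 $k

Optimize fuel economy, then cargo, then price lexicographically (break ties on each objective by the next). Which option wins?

First maximize fuel economy: best is 54, kept {D1, D2, D3, D4, D6, D8}.
Then maximize cargo: best is 63, kept {D1, D8}.
Then minimize price: best is 51, kept {D8}.

D8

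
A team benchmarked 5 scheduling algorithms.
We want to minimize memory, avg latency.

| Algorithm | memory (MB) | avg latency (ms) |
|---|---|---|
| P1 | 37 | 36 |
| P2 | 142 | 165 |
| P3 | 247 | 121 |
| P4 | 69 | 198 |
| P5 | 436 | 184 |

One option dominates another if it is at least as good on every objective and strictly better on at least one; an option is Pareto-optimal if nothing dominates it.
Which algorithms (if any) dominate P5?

P1, P2, P3

P1: memory 37≤436, avg latency 36≤184 — dominates P5.
P2: memory 142≤436, avg latency 165≤184 — dominates P5.
P3: memory 247≤436, avg latency 121≤184 — dominates P5.
Others (P4) are each worse than P5 on at least one objective.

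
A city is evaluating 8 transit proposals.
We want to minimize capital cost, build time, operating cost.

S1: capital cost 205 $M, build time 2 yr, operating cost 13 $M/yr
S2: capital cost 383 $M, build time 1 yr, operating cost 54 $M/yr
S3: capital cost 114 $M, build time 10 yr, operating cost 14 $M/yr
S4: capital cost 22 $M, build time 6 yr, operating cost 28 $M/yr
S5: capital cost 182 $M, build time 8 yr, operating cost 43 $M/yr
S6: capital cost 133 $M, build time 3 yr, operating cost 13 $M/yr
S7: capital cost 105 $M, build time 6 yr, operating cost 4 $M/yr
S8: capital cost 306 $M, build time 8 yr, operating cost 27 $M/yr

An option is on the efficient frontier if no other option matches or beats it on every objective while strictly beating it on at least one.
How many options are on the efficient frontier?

S1: not dominated.
S2: not dominated (best build time).
S3: dominated by S7 (capital cost 105≤114, build time 6≤10, operating cost 4≤14).
S4: not dominated (best capital cost).
S5: dominated by S4 (capital cost 22≤182, build time 6≤8, operating cost 28≤43).
S6: not dominated.
S7: not dominated (best operating cost).
S8: dominated by S1 (capital cost 205≤306, build time 2≤8, operating cost 13≤27).
Pareto-optimal: S1, S2, S4, S6, S7 → 5.

5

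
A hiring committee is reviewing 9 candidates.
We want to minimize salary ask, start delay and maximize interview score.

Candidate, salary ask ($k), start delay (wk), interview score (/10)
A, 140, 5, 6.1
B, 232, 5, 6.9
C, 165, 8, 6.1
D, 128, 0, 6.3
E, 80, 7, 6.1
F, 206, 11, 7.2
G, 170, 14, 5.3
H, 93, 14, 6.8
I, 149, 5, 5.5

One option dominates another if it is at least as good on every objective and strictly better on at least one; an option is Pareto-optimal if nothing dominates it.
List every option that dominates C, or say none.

A, D, E

A: salary ask 140≤165, start delay 5≤8, interview score 6.1≥6.1 — dominates C.
D: salary ask 128≤165, start delay 0≤8, interview score 6.3≥6.1 — dominates C.
E: salary ask 80≤165, start delay 7≤8, interview score 6.1≥6.1 — dominates C.
Others (B, F, G, H, I) are each worse than C on at least one objective.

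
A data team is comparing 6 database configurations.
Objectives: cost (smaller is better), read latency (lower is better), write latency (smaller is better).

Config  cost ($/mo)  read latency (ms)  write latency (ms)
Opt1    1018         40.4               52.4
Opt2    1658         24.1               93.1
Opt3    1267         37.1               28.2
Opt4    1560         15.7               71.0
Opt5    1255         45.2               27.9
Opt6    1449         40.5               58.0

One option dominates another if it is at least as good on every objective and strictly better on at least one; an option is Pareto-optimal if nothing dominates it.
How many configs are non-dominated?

4

Opt1: not dominated (best cost).
Opt2: dominated by Opt4 (cost 1560≤1658, read latency 15.7≤24.1, write latency 71.0≤93.1).
Opt3: not dominated.
Opt4: not dominated (best read latency).
Opt5: not dominated (best write latency).
Opt6: dominated by Opt1 (cost 1018≤1449, read latency 40.4≤40.5, write latency 52.4≤58.0).
Pareto-optimal: Opt1, Opt3, Opt4, Opt5 → 4.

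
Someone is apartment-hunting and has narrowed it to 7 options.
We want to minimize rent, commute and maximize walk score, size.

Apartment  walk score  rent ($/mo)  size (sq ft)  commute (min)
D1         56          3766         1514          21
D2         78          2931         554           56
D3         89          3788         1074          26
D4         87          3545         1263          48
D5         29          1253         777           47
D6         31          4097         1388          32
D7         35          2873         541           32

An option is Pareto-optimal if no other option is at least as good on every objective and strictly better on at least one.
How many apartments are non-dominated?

D1: not dominated (best size).
D2: not dominated.
D3: not dominated (best walk score).
D4: not dominated.
D5: not dominated (best rent).
D6: dominated by D1 (walk score 56≥31, rent 3766≤4097, size 1514≥1388, commute 21≤32).
D7: not dominated.
Pareto-optimal: D1, D2, D3, D4, D5, D7 → 6.

6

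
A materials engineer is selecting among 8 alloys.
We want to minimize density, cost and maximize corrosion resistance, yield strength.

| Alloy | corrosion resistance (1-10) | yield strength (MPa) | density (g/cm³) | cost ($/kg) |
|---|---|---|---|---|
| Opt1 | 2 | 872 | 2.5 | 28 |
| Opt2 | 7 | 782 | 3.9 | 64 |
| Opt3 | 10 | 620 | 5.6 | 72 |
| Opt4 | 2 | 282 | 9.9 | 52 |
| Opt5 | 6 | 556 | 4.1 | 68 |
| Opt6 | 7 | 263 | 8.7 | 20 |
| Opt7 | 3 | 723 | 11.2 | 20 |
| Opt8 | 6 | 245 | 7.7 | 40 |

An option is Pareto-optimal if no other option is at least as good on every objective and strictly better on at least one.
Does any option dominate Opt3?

Opt1: worse on corrosion resistance (2 vs 10).
Opt2: worse on corrosion resistance (7 vs 10).
Opt4: worse on corrosion resistance (2 vs 10).
Opt5: worse on corrosion resistance (6 vs 10).
Opt6: worse on corrosion resistance (7 vs 10).
Opt7: worse on corrosion resistance (3 vs 10).
Opt8: worse on corrosion resistance (6 vs 10).
No option is at least as good as Opt3 on every objective and strictly better on one.

No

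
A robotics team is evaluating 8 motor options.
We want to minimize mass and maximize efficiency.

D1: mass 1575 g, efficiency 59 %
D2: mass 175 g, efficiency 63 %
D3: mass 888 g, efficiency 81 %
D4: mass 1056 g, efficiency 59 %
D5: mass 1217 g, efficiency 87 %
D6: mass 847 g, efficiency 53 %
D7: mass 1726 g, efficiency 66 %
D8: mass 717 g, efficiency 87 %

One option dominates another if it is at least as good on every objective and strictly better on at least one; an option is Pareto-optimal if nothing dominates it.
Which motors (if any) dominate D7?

D3, D5, D8

D3: mass 888≤1726, efficiency 81≥66 — dominates D7.
D5: mass 1217≤1726, efficiency 87≥66 — dominates D7.
D8: mass 717≤1726, efficiency 87≥66 — dominates D7.
Others (D1, D2, D4, D6) are each worse than D7 on at least one objective.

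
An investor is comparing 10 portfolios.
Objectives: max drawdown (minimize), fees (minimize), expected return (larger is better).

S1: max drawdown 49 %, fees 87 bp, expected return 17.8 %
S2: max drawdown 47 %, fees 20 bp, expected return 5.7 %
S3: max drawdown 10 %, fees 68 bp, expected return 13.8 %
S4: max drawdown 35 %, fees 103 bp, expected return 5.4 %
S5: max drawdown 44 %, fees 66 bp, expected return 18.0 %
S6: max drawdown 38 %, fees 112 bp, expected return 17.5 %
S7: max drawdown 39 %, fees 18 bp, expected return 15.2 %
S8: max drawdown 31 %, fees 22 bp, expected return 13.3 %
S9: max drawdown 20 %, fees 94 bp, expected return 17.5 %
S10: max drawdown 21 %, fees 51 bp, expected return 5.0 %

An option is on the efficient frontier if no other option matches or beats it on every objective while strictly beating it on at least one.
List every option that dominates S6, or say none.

S9

S9: max drawdown 20≤38, fees 94≤112, expected return 17.5≥17.5 — dominates S6.
Others (S1, S2, S3, S4, S5, S7, S8, S10) are each worse than S6 on at least one objective.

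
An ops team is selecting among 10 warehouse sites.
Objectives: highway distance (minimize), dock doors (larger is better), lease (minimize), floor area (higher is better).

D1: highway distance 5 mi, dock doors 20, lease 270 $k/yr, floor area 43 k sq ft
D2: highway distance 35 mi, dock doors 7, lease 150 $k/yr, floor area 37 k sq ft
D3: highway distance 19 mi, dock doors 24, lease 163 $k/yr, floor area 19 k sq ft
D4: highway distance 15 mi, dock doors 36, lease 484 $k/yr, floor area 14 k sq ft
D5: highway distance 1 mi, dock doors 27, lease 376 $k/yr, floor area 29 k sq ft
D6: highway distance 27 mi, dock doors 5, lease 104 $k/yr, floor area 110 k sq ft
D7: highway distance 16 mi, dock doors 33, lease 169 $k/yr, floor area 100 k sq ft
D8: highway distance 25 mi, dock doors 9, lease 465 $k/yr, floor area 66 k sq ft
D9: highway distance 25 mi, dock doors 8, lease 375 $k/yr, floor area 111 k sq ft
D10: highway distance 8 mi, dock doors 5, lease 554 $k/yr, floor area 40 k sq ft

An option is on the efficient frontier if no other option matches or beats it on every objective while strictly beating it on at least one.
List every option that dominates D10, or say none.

D1: highway distance 5≤8, dock doors 20≥5, lease 270≤554, floor area 43≥40 — dominates D10.
Others (D2, D3, D4, D5, D6, D7, D8, D9) are each worse than D10 on at least one objective.

D1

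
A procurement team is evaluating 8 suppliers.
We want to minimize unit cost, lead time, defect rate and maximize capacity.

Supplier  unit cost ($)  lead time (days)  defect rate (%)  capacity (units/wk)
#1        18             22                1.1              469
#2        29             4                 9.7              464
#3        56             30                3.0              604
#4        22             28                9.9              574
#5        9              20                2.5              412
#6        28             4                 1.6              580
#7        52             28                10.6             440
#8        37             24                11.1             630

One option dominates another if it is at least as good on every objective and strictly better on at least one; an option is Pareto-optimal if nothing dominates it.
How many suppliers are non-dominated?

6

#1: not dominated (best defect rate).
#2: dominated by #6 (unit cost 28≤29, lead time 4≤4, defect rate 1.6≤9.7, capacity 580≥464).
#3: not dominated.
#4: not dominated.
#5: not dominated (best unit cost).
#6: not dominated.
#7: dominated by #1 (unit cost 18≤52, lead time 22≤28, defect rate 1.1≤10.6, capacity 469≥440).
#8: not dominated (best capacity).
Pareto-optimal: #1, #3, #4, #5, #6, #8 → 6.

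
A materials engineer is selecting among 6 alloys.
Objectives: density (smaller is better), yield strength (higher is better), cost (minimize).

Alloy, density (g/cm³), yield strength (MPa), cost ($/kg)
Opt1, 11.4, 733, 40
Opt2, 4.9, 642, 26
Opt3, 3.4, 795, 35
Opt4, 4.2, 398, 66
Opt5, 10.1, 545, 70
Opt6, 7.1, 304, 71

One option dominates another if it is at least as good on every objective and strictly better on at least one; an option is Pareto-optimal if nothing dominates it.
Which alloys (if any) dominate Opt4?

Opt3

Opt3: density 3.4≤4.2, yield strength 795≥398, cost 35≤66 — dominates Opt4.
Others (Opt1, Opt2, Opt5, Opt6) are each worse than Opt4 on at least one objective.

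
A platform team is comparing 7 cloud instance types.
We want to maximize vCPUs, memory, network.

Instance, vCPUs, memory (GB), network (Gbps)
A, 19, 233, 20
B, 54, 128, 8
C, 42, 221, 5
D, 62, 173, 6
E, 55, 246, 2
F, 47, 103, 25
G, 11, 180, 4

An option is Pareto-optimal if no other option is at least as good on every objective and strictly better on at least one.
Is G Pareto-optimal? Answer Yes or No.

No

A vs G: vCPUs 19≥11, memory 233≥180, network 20≥4 — A is at least as good on every objective and strictly better on at least one, so A dominates G.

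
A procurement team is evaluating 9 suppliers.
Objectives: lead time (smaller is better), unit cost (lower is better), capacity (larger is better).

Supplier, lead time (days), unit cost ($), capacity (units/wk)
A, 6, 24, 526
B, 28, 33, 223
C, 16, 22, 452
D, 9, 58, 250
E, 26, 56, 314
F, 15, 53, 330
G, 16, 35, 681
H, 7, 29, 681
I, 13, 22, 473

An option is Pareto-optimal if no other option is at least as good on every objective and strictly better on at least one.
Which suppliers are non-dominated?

A, H, I

A: not dominated (best lead time).
B: dominated by A (lead time 6≤28, unit cost 24≤33, capacity 526≥223).
C: dominated by I (lead time 13≤16, unit cost 22≤22, capacity 473≥452).
D: dominated by A (lead time 6≤9, unit cost 24≤58, capacity 526≥250).
E: dominated by A (lead time 6≤26, unit cost 24≤56, capacity 526≥314).
F: dominated by A (lead time 6≤15, unit cost 24≤53, capacity 526≥330).
G: dominated by H (lead time 7≤16, unit cost 29≤35, capacity 681≥681).
H: not dominated.
I: not dominated.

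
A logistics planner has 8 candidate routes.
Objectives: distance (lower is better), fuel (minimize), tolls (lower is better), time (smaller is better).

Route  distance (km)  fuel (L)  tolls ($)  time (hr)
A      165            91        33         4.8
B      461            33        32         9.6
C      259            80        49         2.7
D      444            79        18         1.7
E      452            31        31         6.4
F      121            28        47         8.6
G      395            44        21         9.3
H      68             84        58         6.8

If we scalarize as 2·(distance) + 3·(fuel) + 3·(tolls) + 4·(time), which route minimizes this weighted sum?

F

A: 2·165 + 3·91 + 3·33 + 4·4.8 = 721.2
B: 2·461 + 3·33 + 3·32 + 4·9.6 = 1155.4
C: 2·259 + 3·80 + 3·49 + 4·2.7 = 915.8
D: 2·444 + 3·79 + 3·18 + 4·1.7 = 1185.8
E: 2·452 + 3·31 + 3·31 + 4·6.4 = 1115.6
F: 2·121 + 3·28 + 3·47 + 4·8.6 = 501.4
G: 2·395 + 3·44 + 3·21 + 4·9.3 = 1022.2
H: 2·68 + 3·84 + 3·58 + 4·6.8 = 589.2
Lowest: F at 501.4.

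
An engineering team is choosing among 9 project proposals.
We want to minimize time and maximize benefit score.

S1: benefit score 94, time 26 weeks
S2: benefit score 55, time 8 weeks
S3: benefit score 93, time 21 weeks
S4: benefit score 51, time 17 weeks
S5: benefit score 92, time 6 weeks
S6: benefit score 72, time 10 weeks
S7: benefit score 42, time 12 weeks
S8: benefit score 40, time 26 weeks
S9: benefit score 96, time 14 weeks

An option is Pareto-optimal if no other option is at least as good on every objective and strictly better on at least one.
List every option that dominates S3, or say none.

S9: benefit score 96≥93, time 14≤21 — dominates S3.
Others (S1, S2, S4, S5, S6, S7, S8) are each worse than S3 on at least one objective.

S9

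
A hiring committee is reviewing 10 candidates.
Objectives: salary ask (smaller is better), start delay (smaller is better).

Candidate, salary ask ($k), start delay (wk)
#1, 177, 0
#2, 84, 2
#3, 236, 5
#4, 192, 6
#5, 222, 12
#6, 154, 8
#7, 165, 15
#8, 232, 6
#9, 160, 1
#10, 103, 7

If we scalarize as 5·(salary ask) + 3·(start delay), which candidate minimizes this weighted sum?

#1: 5·177 + 3·0 = 885
#2: 5·84 + 3·2 = 426
#3: 5·236 + 3·5 = 1195
#4: 5·192 + 3·6 = 978
#5: 5·222 + 3·12 = 1146
#6: 5·154 + 3·8 = 794
#7: 5·165 + 3·15 = 870
#8: 5·232 + 3·6 = 1178
#9: 5·160 + 3·1 = 803
#10: 5·103 + 3·7 = 536
Lowest: #2 at 426.

#2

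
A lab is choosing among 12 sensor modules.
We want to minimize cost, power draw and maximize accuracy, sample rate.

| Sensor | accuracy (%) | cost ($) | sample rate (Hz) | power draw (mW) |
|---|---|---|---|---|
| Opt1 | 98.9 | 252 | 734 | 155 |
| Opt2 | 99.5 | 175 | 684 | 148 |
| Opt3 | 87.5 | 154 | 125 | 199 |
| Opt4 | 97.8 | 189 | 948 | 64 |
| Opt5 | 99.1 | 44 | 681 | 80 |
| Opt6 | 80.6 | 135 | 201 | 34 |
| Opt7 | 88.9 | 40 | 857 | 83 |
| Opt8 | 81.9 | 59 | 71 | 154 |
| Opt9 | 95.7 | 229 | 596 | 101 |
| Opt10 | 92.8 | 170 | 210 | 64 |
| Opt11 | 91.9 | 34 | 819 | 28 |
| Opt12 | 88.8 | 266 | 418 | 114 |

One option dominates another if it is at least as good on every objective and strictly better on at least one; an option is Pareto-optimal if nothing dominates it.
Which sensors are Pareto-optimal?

Opt1, Opt2, Opt4, Opt5, Opt7, Opt10, Opt11

Opt1: not dominated.
Opt2: not dominated (best accuracy).
Opt3: dominated by Opt5 (accuracy 99.1≥87.5, cost 44≤154, sample rate 681≥125, power draw 80≤199).
Opt4: not dominated (best sample rate).
Opt5: not dominated.
Opt6: dominated by Opt11 (accuracy 91.9≥80.6, cost 34≤135, sample rate 819≥201, power draw 28≤34).
Opt7: not dominated.
Opt8: dominated by Opt5 (accuracy 99.1≥81.9, cost 44≤59, sample rate 681≥71, power draw 80≤154).
Opt9: dominated by Opt4 (accuracy 97.8≥95.7, cost 189≤229, sample rate 948≥596, power draw 64≤101).
Opt10: not dominated.
Opt11: not dominated (best cost).
Opt12: dominated by Opt4 (accuracy 97.8≥88.8, cost 189≤266, sample rate 948≥418, power draw 64≤114).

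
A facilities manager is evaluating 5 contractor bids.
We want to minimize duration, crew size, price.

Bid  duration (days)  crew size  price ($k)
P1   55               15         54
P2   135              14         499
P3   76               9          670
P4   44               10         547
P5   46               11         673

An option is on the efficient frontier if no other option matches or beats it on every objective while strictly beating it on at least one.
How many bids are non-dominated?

4

P1: not dominated (best price).
P2: not dominated.
P3: not dominated (best crew size).
P4: not dominated (best duration).
P5: dominated by P4 (duration 44≤46, crew size 10≤11, price 547≤673).
Pareto-optimal: P1, P2, P3, P4 → 4.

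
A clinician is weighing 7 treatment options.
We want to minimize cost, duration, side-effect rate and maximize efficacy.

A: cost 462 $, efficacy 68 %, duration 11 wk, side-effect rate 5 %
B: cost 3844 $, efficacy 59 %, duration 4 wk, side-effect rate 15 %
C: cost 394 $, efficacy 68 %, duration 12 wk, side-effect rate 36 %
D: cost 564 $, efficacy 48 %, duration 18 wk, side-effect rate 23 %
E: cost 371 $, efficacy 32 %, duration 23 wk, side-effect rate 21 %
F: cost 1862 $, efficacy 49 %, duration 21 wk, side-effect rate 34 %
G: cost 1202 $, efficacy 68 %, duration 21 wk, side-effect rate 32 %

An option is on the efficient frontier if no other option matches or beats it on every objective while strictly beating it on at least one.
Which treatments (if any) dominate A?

B: worse on cost (3844 vs 462).
C: worse on duration (12 vs 11).
D: worse on cost (564 vs 462).
E: worse on efficacy (32 vs 68).
F: worse on cost (1862 vs 462).
G: worse on cost (1202 vs 462).
No option dominates A.

none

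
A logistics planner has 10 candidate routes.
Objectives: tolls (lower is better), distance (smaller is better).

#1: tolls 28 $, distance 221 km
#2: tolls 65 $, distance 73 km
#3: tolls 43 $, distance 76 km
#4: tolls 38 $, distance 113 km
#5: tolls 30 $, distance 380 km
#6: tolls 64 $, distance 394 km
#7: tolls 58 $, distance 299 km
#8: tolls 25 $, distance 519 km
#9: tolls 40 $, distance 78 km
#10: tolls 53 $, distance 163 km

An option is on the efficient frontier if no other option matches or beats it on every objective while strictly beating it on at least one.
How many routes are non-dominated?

#1: not dominated.
#2: not dominated (best distance).
#3: not dominated.
#4: not dominated.
#5: dominated by #1 (tolls 28≤30, distance 221≤380).
#6: dominated by #1 (tolls 28≤64, distance 221≤394).
#7: dominated by #1 (tolls 28≤58, distance 221≤299).
#8: not dominated (best tolls).
#9: not dominated.
#10: dominated by #3 (tolls 43≤53, distance 76≤163).
Pareto-optimal: #1, #2, #3, #4, #8, #9 → 6.

6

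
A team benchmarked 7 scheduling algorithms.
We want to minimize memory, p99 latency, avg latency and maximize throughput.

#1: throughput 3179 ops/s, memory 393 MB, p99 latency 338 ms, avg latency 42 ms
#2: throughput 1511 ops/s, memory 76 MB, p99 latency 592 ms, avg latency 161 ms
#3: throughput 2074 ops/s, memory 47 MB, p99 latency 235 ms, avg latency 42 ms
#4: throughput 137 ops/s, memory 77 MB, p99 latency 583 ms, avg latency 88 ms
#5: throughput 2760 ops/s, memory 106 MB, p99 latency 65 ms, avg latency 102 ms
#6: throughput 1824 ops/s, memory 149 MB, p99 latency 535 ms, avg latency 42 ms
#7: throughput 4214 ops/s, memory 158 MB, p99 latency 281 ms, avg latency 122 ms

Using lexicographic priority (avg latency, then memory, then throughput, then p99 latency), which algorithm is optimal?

First minimize avg latency: best is 42, kept {#1, #3, #6}.
Then minimize memory: best is 47, kept {#3}.

#3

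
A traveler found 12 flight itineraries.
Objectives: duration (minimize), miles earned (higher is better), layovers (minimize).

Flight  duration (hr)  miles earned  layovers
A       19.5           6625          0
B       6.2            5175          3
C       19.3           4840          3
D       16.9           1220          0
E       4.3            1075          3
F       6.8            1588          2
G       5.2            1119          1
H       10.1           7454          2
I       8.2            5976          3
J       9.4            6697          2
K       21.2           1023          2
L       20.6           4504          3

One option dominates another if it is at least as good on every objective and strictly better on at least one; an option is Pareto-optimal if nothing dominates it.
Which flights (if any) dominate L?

A: duration 19.5≤20.6, miles earned 6625≥4504, layovers 0≤3 — dominates L.
B: duration 6.2≤20.6, miles earned 5175≥4504, layovers 3≤3 — dominates L.
C: duration 19.3≤20.6, miles earned 4840≥4504, layovers 3≤3 — dominates L.
H: duration 10.1≤20.6, miles earned 7454≥4504, layovers 2≤3 — dominates L.
I: duration 8.2≤20.6, miles earned 5976≥4504, layovers 3≤3 — dominates L.
J: duration 9.4≤20.6, miles earned 6697≥4504, layovers 2≤3 — dominates L.
Others (D, E, F, G, K) are each worse than L on at least one objective.

A, B, C, H, I, J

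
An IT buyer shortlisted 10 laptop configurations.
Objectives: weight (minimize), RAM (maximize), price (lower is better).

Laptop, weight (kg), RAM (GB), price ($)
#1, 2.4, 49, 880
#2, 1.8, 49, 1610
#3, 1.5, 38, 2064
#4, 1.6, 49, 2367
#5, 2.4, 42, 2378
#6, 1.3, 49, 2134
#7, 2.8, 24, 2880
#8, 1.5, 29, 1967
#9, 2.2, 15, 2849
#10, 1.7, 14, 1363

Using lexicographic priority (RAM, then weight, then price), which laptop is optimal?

#6

First maximize RAM: best is 49, kept {#1, #2, #4, #6}.
Then minimize weight: best is 1.3, kept {#6}.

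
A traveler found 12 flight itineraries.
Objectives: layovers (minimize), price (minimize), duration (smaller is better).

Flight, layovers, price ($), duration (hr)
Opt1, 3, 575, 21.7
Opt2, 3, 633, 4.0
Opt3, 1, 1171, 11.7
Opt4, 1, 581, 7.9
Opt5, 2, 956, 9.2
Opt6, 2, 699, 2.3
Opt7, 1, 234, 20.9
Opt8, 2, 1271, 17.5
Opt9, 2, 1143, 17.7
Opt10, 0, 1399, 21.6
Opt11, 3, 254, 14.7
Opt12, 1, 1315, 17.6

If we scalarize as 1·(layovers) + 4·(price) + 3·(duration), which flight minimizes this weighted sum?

Opt1: 1·3 + 4·575 + 3·21.7 = 2368.1
Opt2: 1·3 + 4·633 + 3·4.0 = 2547.0
Opt3: 1·1 + 4·1171 + 3·11.7 = 4720.1
Opt4: 1·1 + 4·581 + 3·7.9 = 2348.7
Opt5: 1·2 + 4·956 + 3·9.2 = 3853.6
Opt6: 1·2 + 4·699 + 3·2.3 = 2804.9
Opt7: 1·1 + 4·234 + 3·20.9 = 999.7
Opt8: 1·2 + 4·1271 + 3·17.5 = 5138.5
Opt9: 1·2 + 4·1143 + 3·17.7 = 4627.1
Opt10: 1·0 + 4·1399 + 3·21.6 = 5660.8
Opt11: 1·3 + 4·254 + 3·14.7 = 1063.1
Opt12: 1·1 + 4·1315 + 3·17.6 = 5313.8
Lowest: Opt7 at 999.7.

Opt7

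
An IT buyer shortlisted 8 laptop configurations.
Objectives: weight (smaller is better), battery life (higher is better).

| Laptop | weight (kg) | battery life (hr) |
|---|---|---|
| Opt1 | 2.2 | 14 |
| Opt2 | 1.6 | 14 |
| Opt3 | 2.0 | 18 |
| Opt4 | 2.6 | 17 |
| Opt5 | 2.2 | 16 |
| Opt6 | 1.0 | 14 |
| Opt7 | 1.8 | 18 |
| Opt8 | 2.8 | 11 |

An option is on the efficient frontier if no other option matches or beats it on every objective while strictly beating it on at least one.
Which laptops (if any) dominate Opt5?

Opt3: weight 2.0≤2.2, battery life 18≥16 — dominates Opt5.
Opt7: weight 1.8≤2.2, battery life 18≥16 — dominates Opt5.
Others (Opt1, Opt2, Opt4, Opt6, Opt8) are each worse than Opt5 on at least one objective.

Opt3, Opt7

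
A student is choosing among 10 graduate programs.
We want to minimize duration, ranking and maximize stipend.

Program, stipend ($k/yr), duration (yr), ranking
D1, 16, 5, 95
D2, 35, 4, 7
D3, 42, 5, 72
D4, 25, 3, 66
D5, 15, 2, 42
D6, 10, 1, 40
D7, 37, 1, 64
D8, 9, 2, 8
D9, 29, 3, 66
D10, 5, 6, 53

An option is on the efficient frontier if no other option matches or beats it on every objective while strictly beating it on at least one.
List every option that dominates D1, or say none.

D2, D3, D4, D7, D9

D2: stipend 35≥16, duration 4≤5, ranking 7≤95 — dominates D1.
D3: stipend 42≥16, duration 5≤5, ranking 72≤95 — dominates D1.
D4: stipend 25≥16, duration 3≤5, ranking 66≤95 — dominates D1.
D7: stipend 37≥16, duration 1≤5, ranking 64≤95 — dominates D1.
D9: stipend 29≥16, duration 3≤5, ranking 66≤95 — dominates D1.
Others (D5, D6, D8, D10) are each worse than D1 on at least one objective.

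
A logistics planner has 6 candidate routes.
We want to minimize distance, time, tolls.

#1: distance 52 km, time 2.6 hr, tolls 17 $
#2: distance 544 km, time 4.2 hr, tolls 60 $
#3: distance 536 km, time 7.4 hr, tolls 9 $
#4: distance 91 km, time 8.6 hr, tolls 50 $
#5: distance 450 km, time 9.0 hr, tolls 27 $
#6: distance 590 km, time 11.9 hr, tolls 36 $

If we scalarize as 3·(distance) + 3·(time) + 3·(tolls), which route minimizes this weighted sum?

#1

#1: 3·52 + 3·2.6 + 3·17 = 214.8
#2: 3·544 + 3·4.2 + 3·60 = 1824.6
#3: 3·536 + 3·7.4 + 3·9 = 1657.2
#4: 3·91 + 3·8.6 + 3·50 = 448.8
#5: 3·450 + 3·9.0 + 3·27 = 1458.0
#6: 3·590 + 3·11.9 + 3·36 = 1913.7
Lowest: #1 at 214.8.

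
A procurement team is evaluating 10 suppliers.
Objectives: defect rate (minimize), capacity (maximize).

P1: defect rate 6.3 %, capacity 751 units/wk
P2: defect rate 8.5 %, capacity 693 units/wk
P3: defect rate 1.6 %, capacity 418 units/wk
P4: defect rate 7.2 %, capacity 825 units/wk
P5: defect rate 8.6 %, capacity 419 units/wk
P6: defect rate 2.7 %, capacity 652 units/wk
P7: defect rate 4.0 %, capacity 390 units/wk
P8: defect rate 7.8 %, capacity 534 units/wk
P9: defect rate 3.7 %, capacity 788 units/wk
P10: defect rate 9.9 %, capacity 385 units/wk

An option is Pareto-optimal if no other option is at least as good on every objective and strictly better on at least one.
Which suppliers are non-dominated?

P1: dominated by P9 (defect rate 3.7≤6.3, capacity 788≥751).
P2: dominated by P1 (defect rate 6.3≤8.5, capacity 751≥693).
P3: not dominated (best defect rate).
P4: not dominated (best capacity).
P5: dominated by P1 (defect rate 6.3≤8.6, capacity 751≥419).
P6: not dominated.
P7: dominated by P3 (defect rate 1.6≤4.0, capacity 418≥390).
P8: dominated by P1 (defect rate 6.3≤7.8, capacity 751≥534).
P9: not dominated.
P10: dominated by P1 (defect rate 6.3≤9.9, capacity 751≥385).

P3, P4, P6, P9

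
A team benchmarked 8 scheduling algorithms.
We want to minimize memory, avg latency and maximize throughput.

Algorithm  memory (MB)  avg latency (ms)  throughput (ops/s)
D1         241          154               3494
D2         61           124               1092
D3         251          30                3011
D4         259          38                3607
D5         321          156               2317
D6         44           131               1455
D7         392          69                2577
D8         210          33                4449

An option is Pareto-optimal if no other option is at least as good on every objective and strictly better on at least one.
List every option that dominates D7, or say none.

D3, D4, D8

D3: memory 251≤392, avg latency 30≤69, throughput 3011≥2577 — dominates D7.
D4: memory 259≤392, avg latency 38≤69, throughput 3607≥2577 — dominates D7.
D8: memory 210≤392, avg latency 33≤69, throughput 4449≥2577 — dominates D7.
Others (D1, D2, D5, D6) are each worse than D7 on at least one objective.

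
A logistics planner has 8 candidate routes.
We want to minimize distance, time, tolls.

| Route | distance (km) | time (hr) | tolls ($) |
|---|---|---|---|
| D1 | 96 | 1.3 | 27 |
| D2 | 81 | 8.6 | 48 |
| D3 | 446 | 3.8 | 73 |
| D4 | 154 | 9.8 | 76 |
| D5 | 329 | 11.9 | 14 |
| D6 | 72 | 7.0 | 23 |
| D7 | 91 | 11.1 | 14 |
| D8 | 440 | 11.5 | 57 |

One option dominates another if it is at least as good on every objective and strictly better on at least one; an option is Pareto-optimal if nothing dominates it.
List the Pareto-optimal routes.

D1: not dominated (best time).
D2: dominated by D6 (distance 72≤81, time 7.0≤8.6, tolls 23≤48).
D3: dominated by D1 (distance 96≤446, time 1.3≤3.8, tolls 27≤73).
D4: dominated by D1 (distance 96≤154, time 1.3≤9.8, tolls 27≤76).
D5: dominated by D7 (distance 91≤329, time 11.1≤11.9, tolls 14≤14).
D6: not dominated (best distance).
D7: not dominated.
D8: dominated by D1 (distance 96≤440, time 1.3≤11.5, tolls 27≤57).

D1, D6, D7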